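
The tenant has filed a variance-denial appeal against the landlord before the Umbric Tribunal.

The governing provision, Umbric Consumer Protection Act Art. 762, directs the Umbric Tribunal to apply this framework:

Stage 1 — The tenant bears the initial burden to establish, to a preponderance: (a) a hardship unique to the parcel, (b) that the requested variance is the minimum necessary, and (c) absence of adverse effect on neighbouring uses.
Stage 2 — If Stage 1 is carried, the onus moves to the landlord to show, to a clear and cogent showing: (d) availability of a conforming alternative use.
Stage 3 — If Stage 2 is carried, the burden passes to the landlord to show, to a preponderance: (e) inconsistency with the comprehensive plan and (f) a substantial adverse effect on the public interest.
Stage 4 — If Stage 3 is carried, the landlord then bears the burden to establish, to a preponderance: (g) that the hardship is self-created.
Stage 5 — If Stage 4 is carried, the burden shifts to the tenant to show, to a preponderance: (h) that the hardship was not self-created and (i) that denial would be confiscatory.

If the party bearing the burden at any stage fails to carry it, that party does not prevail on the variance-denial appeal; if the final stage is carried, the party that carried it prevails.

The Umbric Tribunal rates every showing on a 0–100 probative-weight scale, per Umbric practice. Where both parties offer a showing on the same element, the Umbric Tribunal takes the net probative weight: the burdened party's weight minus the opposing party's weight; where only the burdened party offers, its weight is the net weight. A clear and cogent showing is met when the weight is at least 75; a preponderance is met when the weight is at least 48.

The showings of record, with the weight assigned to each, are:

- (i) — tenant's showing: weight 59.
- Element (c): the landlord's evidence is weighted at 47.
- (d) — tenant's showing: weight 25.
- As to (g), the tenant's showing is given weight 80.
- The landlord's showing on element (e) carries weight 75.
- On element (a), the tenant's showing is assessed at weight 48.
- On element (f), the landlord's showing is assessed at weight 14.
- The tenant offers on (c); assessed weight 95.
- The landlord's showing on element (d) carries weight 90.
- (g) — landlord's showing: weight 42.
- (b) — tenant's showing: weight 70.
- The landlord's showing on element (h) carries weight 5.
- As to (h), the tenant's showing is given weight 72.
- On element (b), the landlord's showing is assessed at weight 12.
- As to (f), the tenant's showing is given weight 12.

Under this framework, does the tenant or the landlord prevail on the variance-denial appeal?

tenant

Stage 1 (tenant, a preponderance, weight is at least 48): (a) 48 ≥ 48 — meets; (b) net 70−12=58 ≥ 48 — meets; (c) net 95−47=48 ≥ 48 — meets.
  Stage 1 carried; the burden shifts to the landlord.
Stage 2 (landlord, a clear and cogent showing, weight is at least 75): (d) net 90−25=65 < 75 — fails.
  The landlord does not carry Stage 2.
So the tenant prevails.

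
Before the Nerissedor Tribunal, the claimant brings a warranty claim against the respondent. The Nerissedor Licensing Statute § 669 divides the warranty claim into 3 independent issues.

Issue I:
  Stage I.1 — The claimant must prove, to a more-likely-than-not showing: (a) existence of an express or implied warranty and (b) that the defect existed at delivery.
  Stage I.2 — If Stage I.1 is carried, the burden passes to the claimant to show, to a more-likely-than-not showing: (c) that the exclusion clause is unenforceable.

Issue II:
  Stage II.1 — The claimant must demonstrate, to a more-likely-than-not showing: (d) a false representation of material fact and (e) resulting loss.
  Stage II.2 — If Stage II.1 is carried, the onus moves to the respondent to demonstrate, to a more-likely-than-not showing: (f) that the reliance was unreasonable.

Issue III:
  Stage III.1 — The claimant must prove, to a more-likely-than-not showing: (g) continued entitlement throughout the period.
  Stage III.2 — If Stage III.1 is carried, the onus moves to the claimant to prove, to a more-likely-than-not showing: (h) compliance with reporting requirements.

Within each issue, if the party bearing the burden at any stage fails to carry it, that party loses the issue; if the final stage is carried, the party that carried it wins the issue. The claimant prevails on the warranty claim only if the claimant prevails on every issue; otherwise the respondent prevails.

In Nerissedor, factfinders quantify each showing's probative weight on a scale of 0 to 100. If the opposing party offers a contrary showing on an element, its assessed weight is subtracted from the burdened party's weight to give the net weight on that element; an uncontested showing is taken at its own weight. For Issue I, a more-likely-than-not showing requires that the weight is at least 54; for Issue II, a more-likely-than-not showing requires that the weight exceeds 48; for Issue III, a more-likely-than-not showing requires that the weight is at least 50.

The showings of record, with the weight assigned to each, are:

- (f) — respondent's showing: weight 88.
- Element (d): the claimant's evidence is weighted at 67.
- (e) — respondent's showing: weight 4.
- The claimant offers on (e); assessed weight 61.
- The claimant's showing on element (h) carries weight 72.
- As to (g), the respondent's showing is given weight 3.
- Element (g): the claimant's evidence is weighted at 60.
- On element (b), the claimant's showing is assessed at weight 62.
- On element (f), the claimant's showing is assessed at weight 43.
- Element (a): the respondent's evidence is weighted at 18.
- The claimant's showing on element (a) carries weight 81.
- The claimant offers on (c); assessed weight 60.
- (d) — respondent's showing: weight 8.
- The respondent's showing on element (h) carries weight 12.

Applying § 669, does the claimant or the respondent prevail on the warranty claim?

— Issue I —
Stage I.1 (claimant, a more-likely-than-not showing, weight is at least 54): (a) net 81−18=63 ≥ 54 — meets; (b) 62 ≥ 54 — meets.
  All elements met. The claimant retains the burden for Stage I.2.
Stage I.2 (claimant, a more-likely-than-not showing, weight is at least 54): (c) 60 ≥ 54 — meets.
  All elements met at the final stage.
Every stage carried; the claimant prevails on this issue.
— Issue II —
Stage II.1 — burden on claimant; standard: a more-likely-than-not showing (weight exceeds 48).
    (d): 67 − 8 = 59 > 48 [met]
    (e): 61 − 4 = 57 > 48 [met]
  Stage II.1 is satisfied; the onus moves to the respondent.
Stage II.2 — burden on respondent; standard: a more-likely-than-not showing (weight exceeds 48).
    (f): 88 − 43 = 45 ≤ 48 [not met]
  The respondent does not carry Stage II.2.
The claimant prevails on this issue.
— Issue III —
Stage III.1 (claimant, a more-likely-than-not showing, weight is at least 50): (g) net 60−3=57 ≥ 50 — meets.
  Stage III.1 carried; the burden remains with the claimant.
Stage III.2 (claimant, a more-likely-than-not showing, weight is at least 50): (h) net 72−12=60 ≥ 50 — meets.
  All elements met at the final stage.
All stages carried — the claimant prevails on this issue.
Per-issue: Issue I → claimant; Issue II → claimant; Issue III → claimant. The claimant must prevail on every issue; overall, the claimant prevails.

claimant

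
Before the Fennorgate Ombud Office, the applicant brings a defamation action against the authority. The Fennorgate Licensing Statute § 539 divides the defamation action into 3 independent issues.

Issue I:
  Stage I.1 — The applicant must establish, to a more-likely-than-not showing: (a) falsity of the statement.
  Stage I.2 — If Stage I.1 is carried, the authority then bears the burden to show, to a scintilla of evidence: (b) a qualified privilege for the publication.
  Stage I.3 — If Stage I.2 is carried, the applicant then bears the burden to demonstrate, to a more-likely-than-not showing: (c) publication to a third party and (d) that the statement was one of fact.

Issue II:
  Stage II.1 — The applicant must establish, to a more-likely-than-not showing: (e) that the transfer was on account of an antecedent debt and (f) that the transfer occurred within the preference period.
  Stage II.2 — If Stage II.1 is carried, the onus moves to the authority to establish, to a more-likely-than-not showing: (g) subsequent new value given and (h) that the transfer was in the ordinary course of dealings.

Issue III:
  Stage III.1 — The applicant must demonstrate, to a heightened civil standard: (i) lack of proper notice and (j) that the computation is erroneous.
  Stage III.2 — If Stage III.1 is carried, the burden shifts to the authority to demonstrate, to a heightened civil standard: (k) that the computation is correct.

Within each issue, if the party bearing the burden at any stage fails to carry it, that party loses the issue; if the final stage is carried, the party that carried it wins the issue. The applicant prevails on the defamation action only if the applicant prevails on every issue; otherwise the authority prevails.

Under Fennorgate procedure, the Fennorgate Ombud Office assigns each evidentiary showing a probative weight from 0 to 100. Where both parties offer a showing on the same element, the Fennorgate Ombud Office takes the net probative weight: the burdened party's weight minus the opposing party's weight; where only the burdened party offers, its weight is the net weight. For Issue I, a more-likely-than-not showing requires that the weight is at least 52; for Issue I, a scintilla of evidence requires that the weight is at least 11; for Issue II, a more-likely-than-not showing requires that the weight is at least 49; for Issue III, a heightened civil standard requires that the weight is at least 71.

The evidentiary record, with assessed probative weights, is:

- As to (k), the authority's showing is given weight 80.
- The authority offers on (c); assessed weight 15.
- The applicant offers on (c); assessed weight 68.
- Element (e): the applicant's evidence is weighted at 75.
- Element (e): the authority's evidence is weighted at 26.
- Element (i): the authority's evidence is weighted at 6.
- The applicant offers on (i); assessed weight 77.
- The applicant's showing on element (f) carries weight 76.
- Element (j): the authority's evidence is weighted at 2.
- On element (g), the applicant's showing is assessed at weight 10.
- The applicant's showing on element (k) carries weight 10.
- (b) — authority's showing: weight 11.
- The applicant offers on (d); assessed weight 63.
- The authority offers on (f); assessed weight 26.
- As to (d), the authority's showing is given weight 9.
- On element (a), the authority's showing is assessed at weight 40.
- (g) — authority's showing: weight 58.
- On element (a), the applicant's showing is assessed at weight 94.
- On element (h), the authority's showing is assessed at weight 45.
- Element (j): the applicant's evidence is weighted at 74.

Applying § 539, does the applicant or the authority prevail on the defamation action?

— Issue I —
Stage I.1 — burden on applicant; standard: a more-likely-than-not showing (weight is at least 52).
    (a): 94 − 40 = 54 ≥ 52 [met]
  The applicant carries Stage I.1; the authority now bears the burden.
Stage I.2 — burden on authority; standard: a scintilla of evidence (weight is at least 11).
    (b): 11 ≥ 11 [met]
  The authority carries Stage I.2; the applicant now bears the burden.
Stage I.3 — burden on applicant; standard: a more-likely-than-not showing (weight is at least 52).
    (c): 68 − 15 = 53 ≥ 52 [met]
    (d): 63 − 9 = 54 ≥ 52 [met]
  Stage I.3 carried; the final stage is satisfied.
With every stage satisfied, the applicant prevails on this issue.
— Issue II —
At Stage II.1 the applicant must meet a more-likely-than-not showing (weight is at least 49): on (e) the weight is 75 less the opposing 26 gives net 49, which does reach 49, so (e) meets the standard; on (f) the weight is 76 less the opposing 26 gives net 50, ≥ 49, so (f) meets the standard.
  All elements met. The burden passes to the authority.
At Stage II.2 the authority must meet a more-likely-than-not showing (weight is at least 49): on (g) the weight is 58 less the opposing 10 gives net 48, which does not reach 49, so (g) does not meet the standard; on (h) the weight is 45, < 49, so (h) does not meet the standard.
  Stage II.2 not carried; the authority fails its burden.
So the applicant prevails on this issue.
— Issue III —
At Stage III.1 the applicant must meet a heightened civil standard (weight is at least 71): on (i) the weight is 77 less the opposing 6 gives net 71, which does reach 71, so (i) meets the standard; on (j) the weight is 74 less the opposing 2 gives net 72, which does reach 71, so (j) meets the standard.
  Stage III.1 carried; the burden shifts to the authority.
At Stage III.2 the authority must meet a heightened civil standard (weight is at least 71): on (k) the weight is 80 less the opposing 10 gives net 70, < 71, so (k) does not meet the standard.
  Not every element is met, so the authority fails to carry Stage III.2.
The applicant prevails on this issue.
Per-issue: Issue I → applicant; Issue II → applicant; Issue III → applicant. The applicant must prevail on every issue; overall, the applicant prevails.

applicant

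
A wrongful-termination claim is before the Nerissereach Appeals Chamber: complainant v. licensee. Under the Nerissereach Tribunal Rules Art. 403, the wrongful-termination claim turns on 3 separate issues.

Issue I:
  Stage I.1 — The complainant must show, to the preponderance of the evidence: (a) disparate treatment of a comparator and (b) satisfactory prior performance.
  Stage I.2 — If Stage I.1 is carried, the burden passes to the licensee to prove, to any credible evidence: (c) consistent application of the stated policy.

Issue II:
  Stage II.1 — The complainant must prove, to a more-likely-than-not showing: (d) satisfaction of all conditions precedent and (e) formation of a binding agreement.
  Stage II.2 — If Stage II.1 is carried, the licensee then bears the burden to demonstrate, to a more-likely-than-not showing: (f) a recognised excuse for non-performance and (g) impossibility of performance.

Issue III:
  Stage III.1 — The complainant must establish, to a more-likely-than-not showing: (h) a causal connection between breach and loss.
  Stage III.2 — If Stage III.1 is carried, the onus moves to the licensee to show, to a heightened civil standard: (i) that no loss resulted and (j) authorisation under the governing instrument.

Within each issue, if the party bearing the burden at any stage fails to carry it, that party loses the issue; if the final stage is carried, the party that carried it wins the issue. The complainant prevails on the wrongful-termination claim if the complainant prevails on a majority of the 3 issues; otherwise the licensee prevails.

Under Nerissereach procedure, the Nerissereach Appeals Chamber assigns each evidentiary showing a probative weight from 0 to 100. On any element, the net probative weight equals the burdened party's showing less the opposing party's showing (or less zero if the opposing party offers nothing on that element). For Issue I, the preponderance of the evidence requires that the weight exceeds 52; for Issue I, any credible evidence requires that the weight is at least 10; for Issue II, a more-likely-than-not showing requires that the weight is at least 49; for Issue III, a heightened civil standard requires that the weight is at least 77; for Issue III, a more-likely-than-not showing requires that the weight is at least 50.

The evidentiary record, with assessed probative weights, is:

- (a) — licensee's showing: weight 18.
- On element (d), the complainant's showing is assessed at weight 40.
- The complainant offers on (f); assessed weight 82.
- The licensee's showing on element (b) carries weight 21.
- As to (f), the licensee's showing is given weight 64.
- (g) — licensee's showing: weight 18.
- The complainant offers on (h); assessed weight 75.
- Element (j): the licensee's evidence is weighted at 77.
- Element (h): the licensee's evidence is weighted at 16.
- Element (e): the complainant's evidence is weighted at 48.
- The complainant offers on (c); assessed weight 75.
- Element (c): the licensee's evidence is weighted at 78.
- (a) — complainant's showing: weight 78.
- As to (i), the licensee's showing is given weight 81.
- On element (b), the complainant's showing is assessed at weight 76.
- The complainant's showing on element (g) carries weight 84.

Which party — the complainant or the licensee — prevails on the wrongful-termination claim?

licensee

— Issue I —
At Stage I.1 the complainant must meet the preponderance of the evidence (weight exceeds 52): on (a) the weight is 78 less the opposing 18 gives net 60, > 52, so (a) meets the standard; on (b) the weight is 76 less the opposing 21 gives net 55, which does exceed 52, so (b) meets the standard.
  Stage I.1 is satisfied; the onus moves to the licensee.
At Stage I.2 the licensee must meet any credible evidence (weight is at least 10): on (c) the weight is 78 less the opposing 75 gives net 3, which does not reach 10, so (c) does not meet the standard.
  The licensee does not carry Stage I.2.
The analysis ends at Stage I.2; the complainant prevails on this issue.
— Issue II —
Stage II.1 (complainant, a more-likely-than-not showing, weight is at least 49): (d) 40 < 49 — fails; (e) 48 < 49 — fails.
  Not every element is met, so the complainant fails to carry Stage II.1.
The licensee prevails on this issue.
— Issue III —
Stage III.1 — burden on complainant; standard: a more-likely-than-not showing (weight is at least 50).
    (h): 75 − 16 = 59 ≥ 50 [met]
  All elements met. The burden passes to the licensee.
Stage III.2 — burden on licensee; standard: a heightened civil standard (weight is at least 77).
    (i): 81 ≥ 77 [met]
    (j): 77 ≥ 77 [met]
  The licensee carries the last stage.
With every stage satisfied, the licensee prevails on this issue.
Per-issue: Issue I → complainant; Issue II → licensee; Issue III → licensee. The complainant must prevail on a majority of issues; overall, the licensee prevails.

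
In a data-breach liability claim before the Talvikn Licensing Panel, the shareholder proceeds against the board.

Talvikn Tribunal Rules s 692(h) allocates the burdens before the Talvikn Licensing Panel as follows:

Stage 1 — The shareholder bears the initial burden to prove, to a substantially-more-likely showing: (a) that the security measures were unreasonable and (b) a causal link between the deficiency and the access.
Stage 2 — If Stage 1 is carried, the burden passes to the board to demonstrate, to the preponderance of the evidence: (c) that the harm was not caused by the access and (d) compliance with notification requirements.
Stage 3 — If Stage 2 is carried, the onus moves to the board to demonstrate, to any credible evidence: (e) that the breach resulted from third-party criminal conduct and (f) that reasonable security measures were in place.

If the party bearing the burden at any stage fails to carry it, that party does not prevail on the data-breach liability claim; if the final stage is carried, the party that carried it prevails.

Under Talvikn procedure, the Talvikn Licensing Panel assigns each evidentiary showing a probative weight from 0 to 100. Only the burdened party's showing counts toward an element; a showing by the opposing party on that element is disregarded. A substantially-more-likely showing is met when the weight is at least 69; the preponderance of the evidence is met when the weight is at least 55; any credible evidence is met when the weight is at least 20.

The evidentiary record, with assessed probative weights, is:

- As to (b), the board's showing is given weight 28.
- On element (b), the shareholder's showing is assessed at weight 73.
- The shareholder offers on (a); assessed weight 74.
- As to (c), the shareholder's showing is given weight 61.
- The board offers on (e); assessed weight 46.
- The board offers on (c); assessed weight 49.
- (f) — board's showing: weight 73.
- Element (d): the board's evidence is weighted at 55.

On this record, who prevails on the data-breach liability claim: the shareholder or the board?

shareholder

Stage 1 — burden on shareholder; standard: a substantially-more-likely showing (weight is at least 69).
    (a): 74 ≥ 69 [met]
    (b): 73 (board's 28 disregarded) ≥ 69 [met]
  All elements met. The burden passes to the board.
Stage 2 — burden on board; standard: the preponderance of the evidence (weight is at least 55).
    (c): 49 (shareholder's 61 disregarded) < 55 [not met]
    (d): 55 ≥ 55 [met]
  Stage 2 not carried; the board fails its burden.
The shareholder prevails.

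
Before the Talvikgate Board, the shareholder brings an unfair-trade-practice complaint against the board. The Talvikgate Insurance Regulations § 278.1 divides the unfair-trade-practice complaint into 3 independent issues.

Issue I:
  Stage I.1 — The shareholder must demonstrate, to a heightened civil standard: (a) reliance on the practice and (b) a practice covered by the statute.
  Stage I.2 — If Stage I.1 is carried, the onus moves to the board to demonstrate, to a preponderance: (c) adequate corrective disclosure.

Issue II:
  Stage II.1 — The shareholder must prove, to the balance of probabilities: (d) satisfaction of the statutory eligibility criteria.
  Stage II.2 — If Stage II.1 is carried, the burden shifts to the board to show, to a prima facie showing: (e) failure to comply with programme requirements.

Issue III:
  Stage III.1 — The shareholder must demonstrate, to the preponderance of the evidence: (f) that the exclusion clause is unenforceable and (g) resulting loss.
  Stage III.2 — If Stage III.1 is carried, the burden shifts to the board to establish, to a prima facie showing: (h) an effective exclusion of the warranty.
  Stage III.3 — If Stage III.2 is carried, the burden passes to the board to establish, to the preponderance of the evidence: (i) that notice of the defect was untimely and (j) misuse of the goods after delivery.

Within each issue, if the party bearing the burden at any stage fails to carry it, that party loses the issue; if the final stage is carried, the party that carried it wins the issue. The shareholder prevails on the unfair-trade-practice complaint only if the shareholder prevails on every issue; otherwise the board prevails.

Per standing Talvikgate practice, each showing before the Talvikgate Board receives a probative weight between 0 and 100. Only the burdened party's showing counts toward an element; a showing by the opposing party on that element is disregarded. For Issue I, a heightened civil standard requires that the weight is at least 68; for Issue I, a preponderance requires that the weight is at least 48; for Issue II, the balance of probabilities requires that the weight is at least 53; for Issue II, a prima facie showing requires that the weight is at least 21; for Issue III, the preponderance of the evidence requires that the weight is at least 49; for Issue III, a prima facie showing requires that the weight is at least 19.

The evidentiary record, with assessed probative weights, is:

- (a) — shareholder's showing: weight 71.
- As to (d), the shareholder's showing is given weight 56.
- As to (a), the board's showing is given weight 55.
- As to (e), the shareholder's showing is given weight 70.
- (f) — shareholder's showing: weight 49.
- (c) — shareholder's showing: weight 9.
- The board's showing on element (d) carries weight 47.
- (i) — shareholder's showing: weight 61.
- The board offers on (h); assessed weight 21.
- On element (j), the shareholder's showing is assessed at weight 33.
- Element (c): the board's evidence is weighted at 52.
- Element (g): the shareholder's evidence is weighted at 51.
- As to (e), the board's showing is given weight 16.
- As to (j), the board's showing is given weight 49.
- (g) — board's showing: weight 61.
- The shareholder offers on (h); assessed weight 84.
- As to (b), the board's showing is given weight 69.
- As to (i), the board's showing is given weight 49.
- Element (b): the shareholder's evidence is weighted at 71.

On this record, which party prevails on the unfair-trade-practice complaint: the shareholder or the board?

board

— Issue I —
Stage I.1 (shareholder, a heightened civil standard, weight is at least 68): (a) 71 (board's 55 disregarded) ≥ 68 — meets; (b) 71 (board's 69 disregarded) ≥ 68 — meets.
  All elements met. The burden passes to the board.
Stage I.2 (board, a preponderance, weight is at least 48): (c) 52 (shareholder's 9 disregarded) ≥ 48 — meets.
  All elements met at the final stage.
Every stage carried; the board prevails on this issue.
— Issue II —
Stage II.1 — burden on shareholder; standard: the balance of probabilities (weight is at least 53).
    (d): 56 (board's 47 disregarded) ≥ 53 [met]
  The shareholder carries Stage II.1; the board now bears the burden.
Stage II.2 — burden on board; standard: a prima facie showing (weight is at least 21).
    (e): 16 (shareholder's 70 disregarded) < 21 [not met]
  Not every element is met, so the board fails to carry Stage II.2.
So the shareholder prevails on this issue.
— Issue III —
Stage III.1 (shareholder, the preponderance of the evidence, weight is at least 49): (f) 49 ≥ 49 — meets; (g) 51 (board's 61 disregarded) ≥ 49 — meets.
  Stage III.1 is satisfied; the onus moves to the board.
Stage III.2 (board, a prima facie showing, weight is at least 19): (h) 21 (shareholder's 84 disregarded) ≥ 19 — meets.
  All elements met. The board retains the burden for Stage III.3.
Stage III.3 (board, the preponderance of the evidence, weight is at least 49): (i) 49 (shareholder's 61 disregarded) ≥ 49 — meets; (j) 49 (shareholder's 33 disregarded) ≥ 49 — meets.
  The board carries the last stage.
All stages carried — the board prevails on this issue.
Per-issue: Issue I → board; Issue II → shareholder; Issue III → board. The shareholder must prevail on every issue; overall, the board prevails.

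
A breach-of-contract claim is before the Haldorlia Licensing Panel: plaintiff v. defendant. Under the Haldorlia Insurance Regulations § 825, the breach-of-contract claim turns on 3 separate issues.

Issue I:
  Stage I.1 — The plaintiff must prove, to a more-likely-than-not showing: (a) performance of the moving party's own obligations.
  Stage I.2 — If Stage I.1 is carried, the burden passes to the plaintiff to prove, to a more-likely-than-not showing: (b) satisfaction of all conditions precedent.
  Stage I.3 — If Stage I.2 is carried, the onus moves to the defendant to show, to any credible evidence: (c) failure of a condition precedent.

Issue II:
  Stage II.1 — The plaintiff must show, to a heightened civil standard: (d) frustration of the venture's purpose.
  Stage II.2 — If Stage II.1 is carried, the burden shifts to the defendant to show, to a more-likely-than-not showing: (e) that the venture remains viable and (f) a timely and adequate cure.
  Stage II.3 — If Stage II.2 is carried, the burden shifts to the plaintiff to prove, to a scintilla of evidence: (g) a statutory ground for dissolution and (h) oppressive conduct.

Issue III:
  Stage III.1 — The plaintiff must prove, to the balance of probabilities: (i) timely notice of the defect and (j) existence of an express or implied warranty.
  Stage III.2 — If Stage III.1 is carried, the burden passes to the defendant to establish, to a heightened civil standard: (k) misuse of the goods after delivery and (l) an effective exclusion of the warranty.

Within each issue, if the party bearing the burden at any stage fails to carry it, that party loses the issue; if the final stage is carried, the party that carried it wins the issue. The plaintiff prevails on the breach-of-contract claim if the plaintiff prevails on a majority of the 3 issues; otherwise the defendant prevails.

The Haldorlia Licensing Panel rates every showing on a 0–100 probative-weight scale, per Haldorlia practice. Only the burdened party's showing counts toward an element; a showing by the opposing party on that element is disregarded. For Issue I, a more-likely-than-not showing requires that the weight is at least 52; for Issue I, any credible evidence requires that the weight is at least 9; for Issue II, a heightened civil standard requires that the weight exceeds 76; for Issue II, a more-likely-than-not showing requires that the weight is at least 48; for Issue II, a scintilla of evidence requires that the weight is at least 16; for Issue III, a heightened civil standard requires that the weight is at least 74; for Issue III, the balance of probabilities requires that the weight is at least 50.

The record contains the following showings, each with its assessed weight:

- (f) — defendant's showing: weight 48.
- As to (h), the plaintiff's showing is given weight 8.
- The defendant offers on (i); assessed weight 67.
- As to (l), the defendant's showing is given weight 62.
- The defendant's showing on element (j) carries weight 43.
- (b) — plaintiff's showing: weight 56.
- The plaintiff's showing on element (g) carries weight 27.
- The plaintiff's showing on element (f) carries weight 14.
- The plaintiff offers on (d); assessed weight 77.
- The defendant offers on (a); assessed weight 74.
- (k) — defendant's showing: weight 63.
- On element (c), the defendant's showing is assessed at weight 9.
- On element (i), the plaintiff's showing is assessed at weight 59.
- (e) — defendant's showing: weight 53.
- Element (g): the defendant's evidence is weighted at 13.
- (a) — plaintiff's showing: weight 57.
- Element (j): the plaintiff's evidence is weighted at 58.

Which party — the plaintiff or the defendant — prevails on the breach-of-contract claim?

defendant

— Issue I —
At Stage I.1 the plaintiff must meet a more-likely-than-not showing (weight is at least 52): on (a) the weight is 57 (the defendant's 74 is given no effect), which does reach 52, so (a) meets the standard.
  Stage I.1 carried; the burden remains with the plaintiff.
At Stage I.2 the plaintiff must meet a more-likely-than-not showing (weight is at least 52): on (b) the weight is 56, ≥ 52, so (b) meets the standard.
  Stage I.2 is satisfied; the onus moves to the defendant.
At Stage I.3 the defendant must meet any credible evidence (weight is at least 9): on (c) the weight is 9, which does reach 9, so (c) meets the standard.
  All elements met at the final stage.
With every stage satisfied, the defendant prevails on this issue.
— Issue II —
Stage II.1 — burden on plaintiff; standard: a heightened civil standard (weight exceeds 76).
    (d): 77 > 76 [met]
  The plaintiff carries Stage II.1; the defendant now bears the burden.
Stage II.2 — burden on defendant; standard: a more-likely-than-not showing (weight is at least 48).
    (e): 53 ≥ 48 [met]
    (f): 48 (plaintiff's 14 disregarded) ≥ 48 [met]
  The defendant carries Stage II.2; the plaintiff now bears the burden.
Stage II.3 — burden on plaintiff; standard: a scintilla of evidence (weight is at least 16).
    (g): 27 (defendant's 13 disregarded) ≥ 16 [met]
    (h): 8 < 16 [not met]
  The plaintiff does not carry Stage II.3.
So the defendant prevails on this issue.
— Issue III —
At Stage III.1 the plaintiff must meet the balance of probabilities (weight is at least 50): on (i) the weight is 59 (the defendant's 67 is given no effect), ≥ 50, so (i) meets the standard; on (j) the weight is 58 (the defendant's 43 is given no effect), which does reach 50, so (j) meets the standard.
  Stage III.1 is satisfied; the onus moves to the defendant.
At Stage III.2 the defendant must meet a heightened civil standard (weight is at least 74): on (k) the weight is 63, which does not reach 74, so (k) does not meet the standard; on (l) the weight is 62, < 74, so (l) does not meet the standard.
  Stage III.2 not carried; the defendant fails its burden.
The analysis ends at Stage III.2; the plaintiff prevails on this issue.
Per-issue: Issue I → defendant; Issue II → defendant; Issue III → plaintiff. The plaintiff must prevail on a majority of issues; overall, the defendant prevails.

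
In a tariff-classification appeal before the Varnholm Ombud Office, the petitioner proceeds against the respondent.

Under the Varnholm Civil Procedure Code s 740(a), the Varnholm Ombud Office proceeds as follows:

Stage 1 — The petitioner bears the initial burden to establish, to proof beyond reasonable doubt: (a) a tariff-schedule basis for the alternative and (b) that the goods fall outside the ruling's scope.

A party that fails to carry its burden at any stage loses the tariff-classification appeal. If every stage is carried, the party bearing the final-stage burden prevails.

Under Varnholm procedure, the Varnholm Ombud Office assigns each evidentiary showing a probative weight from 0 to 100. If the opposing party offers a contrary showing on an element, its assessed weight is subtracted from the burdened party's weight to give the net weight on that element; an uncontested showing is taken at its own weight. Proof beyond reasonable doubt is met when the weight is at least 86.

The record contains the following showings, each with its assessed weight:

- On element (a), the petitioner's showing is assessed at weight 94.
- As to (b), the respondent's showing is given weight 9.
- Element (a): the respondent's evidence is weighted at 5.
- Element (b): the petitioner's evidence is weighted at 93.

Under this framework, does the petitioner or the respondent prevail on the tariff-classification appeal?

respondent

Stage 1 (petitioner, proof beyond reasonable doubt, weight is at least 86): (a) net 94−5=89 ≥ 86 — meets; (b) net 93−9=84 < 86 — fails.
  Stage 1 not carried; the petitioner fails its burden.
So the respondent prevails.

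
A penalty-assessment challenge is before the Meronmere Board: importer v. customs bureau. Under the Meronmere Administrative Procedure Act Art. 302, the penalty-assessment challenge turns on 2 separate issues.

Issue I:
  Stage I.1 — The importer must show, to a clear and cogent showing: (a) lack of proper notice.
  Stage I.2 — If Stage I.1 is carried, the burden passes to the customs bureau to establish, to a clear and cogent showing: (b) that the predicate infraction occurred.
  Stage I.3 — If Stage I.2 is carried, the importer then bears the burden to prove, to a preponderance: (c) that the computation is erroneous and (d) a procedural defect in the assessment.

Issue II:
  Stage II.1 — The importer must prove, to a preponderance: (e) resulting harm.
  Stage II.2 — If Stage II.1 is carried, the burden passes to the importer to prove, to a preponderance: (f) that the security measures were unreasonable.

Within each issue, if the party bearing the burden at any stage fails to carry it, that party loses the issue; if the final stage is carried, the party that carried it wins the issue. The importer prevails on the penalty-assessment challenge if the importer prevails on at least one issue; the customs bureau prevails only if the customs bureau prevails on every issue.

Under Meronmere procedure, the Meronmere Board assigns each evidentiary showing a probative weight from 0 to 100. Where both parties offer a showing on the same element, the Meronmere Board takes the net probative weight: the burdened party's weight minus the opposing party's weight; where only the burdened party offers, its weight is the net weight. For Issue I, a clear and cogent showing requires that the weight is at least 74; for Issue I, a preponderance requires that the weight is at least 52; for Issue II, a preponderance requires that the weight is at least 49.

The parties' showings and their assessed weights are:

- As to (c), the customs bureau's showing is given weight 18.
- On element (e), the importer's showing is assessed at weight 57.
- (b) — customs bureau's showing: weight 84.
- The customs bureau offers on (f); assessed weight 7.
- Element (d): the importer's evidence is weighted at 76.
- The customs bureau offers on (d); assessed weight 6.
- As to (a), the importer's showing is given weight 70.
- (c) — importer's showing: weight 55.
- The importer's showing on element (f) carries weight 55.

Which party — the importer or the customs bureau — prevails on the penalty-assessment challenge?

— Issue I —
Stage I.1 (importer, a clear and cogent showing, weight is at least 74): (a) 70 < 74 — fails.
  The importer does not carry Stage I.1.
The analysis ends at Stage I.1; the customs bureau prevails on this issue.
— Issue II —
Stage II.1 — burden on importer; standard: a preponderance (weight is at least 49).
    (e): 57 ≥ 49 [met]
  Stage II.1 carried; the burden remains with the importer.
Stage II.2 — burden on importer; standard: a preponderance (weight is at least 49).
    (f): 55 − 7 = 48 < 49 [not met]
  Stage II.2 not carried; the importer fails its burden.
So the customs bureau prevails on this issue.
Per-issue: Issue I → customs bureau; Issue II → customs bureau. The importer must prevail on at least one issue; overall, the customs bureau prevails.

customs bureau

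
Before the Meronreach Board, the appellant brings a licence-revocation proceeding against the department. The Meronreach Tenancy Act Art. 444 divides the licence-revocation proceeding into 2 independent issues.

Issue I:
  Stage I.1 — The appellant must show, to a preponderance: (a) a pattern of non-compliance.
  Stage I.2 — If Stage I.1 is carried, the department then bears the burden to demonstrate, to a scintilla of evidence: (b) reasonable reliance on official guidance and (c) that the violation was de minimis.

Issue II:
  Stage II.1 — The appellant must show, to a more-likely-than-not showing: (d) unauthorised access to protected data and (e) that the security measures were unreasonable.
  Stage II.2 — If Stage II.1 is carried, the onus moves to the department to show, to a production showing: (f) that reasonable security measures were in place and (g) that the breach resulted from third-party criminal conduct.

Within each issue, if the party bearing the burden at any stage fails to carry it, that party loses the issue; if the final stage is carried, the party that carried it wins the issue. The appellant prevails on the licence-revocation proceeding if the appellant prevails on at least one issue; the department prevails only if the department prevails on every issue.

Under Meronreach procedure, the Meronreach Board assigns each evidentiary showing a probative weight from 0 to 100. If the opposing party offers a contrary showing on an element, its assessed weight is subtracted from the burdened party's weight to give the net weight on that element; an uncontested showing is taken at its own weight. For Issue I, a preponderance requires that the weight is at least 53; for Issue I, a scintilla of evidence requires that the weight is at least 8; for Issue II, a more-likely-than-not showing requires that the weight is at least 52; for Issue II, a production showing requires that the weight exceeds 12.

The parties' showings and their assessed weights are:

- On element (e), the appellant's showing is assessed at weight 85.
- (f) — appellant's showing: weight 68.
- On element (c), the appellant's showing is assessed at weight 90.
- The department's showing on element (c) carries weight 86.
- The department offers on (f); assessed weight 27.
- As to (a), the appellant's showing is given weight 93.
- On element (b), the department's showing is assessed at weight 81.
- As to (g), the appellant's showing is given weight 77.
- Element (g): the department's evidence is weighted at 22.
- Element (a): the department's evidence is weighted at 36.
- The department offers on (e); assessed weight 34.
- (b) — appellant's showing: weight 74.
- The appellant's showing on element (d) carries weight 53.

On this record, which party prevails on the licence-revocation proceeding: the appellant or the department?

— Issue I —
Stage I.1 (appellant, a preponderance, weight is at least 53): (a) net 93−36=57 ≥ 53 — meets.
  All elements met. The burden passes to the department.
Stage I.2 (department, a scintilla of evidence, weight is at least 8): (b) net 81−74=7 < 8 — fails; (c) net 86−90=-4 < 8 — fails.
  Not every element is met, so the department fails to carry Stage I.2.
The appellant prevails on this issue.
— Issue II —
Stage II.1 — burden on appellant; standard: a more-likely-than-not showing (weight is at least 52).
    (d): 53 ≥ 52 [met]
    (e): 85 − 34 = 51 < 52 [not met]
  The appellant does not carry Stage II.1.
The analysis ends at Stage II.1; the department prevails on this issue.
Per-issue: Issue I → appellant; Issue II → department. The appellant must prevail on at least one issue; overall, the appellant prevails.

appellant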